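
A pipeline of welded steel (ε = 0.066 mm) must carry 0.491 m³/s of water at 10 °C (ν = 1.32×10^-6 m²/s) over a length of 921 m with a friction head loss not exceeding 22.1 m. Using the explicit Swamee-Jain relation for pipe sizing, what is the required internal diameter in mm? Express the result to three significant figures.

D ≈ 416 mm

Swamee-Jain (Type III): D = 0.66·[ε^1.25·(LQ²/(gh_f))^4.75 + ν·Q^9.4·(L/(gh_f))^5.2]^0.04
LQ²/(gh_f) = 1.024; L/(gh_f) = 4.248
Term 1 = ε^1.25·(…)^4.75 = 6.66×10^-6; Term 2 = ν·Q^9.4·(…)^5.2 = 3.04×10^-6
D = 0.66·(6.66×10^-6 + 3.04×10^-6)^0.04 = 0.4159 m = 416 mm
Check: V = 3.61 m/s, Re = 1.14×10^6, f = 0.01418, h_f = 20.9 m ≈ 22.1 m ✓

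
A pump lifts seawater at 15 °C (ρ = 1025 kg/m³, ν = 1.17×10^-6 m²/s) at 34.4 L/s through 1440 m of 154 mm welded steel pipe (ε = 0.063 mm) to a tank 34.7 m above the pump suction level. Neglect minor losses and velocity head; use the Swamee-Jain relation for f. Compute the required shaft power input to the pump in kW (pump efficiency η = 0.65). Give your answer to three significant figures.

V = 4Q/(πD²) = 1.847 m/s; Re = 2.43×10^5; ε/D = 4.09×10^-4; f = 0.01810
h_f = f(L/D)V²/2g = 29.42 m
Total head H = z + h_f = 34.7 + 29.42 = 64.12 m
P_hyd = ρgQH = 1025·9.81·0.0344·64.12 = 22.18 kW
P_shaft = P_hyd/η = 22.18/0.65 = 34.12 kW

P_shaft ≈ 34.1 kW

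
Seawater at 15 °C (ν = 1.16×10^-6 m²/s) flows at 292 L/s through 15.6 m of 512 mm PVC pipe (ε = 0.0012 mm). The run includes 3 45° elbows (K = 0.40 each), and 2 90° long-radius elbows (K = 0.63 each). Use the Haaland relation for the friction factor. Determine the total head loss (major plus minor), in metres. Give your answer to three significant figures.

H_L ≈ 0.292 m

V = 4Q/(πD²) = 1.418 m/s; V²/2g = 0.1025 m
Re = 6.26×10^5, ε/D = 2.34×10^-6 → f = 0.01258 (Haaland)
Major: h_f = f(L/D)·V²/2g = 0.01258·30.47·0.1025 = 0.03931 m
Minor: ΣK = 2.46; h_m = ΣK·V²/2g = 0.2522 m
Total H_L = 0.03931 + 0.2522 = 0.2915 m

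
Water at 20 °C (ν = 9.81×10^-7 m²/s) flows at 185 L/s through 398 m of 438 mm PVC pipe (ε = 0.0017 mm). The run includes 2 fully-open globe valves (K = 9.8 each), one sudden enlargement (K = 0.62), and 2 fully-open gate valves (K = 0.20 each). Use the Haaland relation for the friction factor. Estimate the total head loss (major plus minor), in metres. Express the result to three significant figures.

V = 4Q/(πD²) = 1.228 m/s; V²/2g = 0.07684 m
Re = 5.48×10^5, ε/D = 3.88×10^-6 → f = 0.01290 (Haaland)
Major: h_f = f(L/D)·V²/2g = 0.01290·908.7·0.07684 = 0.9004 m
Minor: ΣK = 20.6; h_m = ΣK·V²/2g = 1.584 m
Total H_L = 0.9004 + 1.584 = 2.485 m

H_L ≈ 2.48 m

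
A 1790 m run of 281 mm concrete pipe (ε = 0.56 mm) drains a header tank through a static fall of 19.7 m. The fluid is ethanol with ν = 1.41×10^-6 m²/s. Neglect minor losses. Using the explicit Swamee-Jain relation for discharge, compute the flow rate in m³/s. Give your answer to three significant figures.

Q ≈ 0.0987 m³/s

Swamee-Jain (Type II): Q = -0.965·√(gD⁵h_f/L)·ln[ε/(3.7D) + √(3.17ν²L/(gD³h_f))]
√(gD⁵h_f/L) = √(9.81·0.281⁵·19.7/1790) = 0.01375
ε/(3.7D) = 5.39×10^-4; √(3.17ν²L/(gD³h_f)) = 5.13×10^-5
Q = -0.965·0.01375·ln(5.899×10^-4) = 0.09868 m³/s
Check: V = 1.59 m/s, Re = 3.17×10^5, f = 0.02411, h_f = 19.8 m ≈ 19.7 m ✓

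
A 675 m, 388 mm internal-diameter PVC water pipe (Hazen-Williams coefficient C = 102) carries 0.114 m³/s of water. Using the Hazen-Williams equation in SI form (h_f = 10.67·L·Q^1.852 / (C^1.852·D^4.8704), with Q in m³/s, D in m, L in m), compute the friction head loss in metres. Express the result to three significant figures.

h_f = 10.67·675·0.114^1.852 / (102^1.852·0.388^4.8704) = 2.474 m

h_f ≈ 2.47 m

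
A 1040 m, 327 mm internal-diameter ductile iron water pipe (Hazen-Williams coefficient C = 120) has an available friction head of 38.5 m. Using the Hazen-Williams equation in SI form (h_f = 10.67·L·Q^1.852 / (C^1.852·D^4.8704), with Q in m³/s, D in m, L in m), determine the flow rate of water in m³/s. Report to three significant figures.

Rearranging: Q = [h_f·C^1.852·D^4.8704 / (10.67·L)]^(1/1.852)
Q = [38.5·120^1.852·0.327^4.8704 / (10.67·1040)]^0.540 = 0.2981 m³/s

Q ≈ 0.298 m³/s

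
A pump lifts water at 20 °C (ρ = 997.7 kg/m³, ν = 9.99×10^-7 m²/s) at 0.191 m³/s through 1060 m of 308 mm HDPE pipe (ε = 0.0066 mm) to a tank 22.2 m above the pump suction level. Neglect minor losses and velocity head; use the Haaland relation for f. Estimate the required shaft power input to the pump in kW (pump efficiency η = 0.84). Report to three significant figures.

V = 4Q/(πD²) = 2.564 m/s; Re = 7.90×10^5; ε/D = 2.14×10^-5; f = 0.01240
h_f = f(L/D)V²/2g = 14.30 m
Total head H = z + h_f = 22.2 + 14.30 = 36.50 m
P_hyd = ρgQH = 997.7·9.81·0.191·36.50 = 68.23 kW
P_shaft = P_hyd/η = 68.23/0.84 = 81.22 kW

P_shaft ≈ 81.2 kW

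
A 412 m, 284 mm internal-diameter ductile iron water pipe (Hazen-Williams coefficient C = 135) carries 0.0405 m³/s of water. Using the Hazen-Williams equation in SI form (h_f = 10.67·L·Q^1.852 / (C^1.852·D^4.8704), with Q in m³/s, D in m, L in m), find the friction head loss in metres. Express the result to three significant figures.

h_f ≈ 0.604 m

h_f = 10.67·412·0.0405^1.852 / (135^1.852·0.284^4.8704) = 0.6043 m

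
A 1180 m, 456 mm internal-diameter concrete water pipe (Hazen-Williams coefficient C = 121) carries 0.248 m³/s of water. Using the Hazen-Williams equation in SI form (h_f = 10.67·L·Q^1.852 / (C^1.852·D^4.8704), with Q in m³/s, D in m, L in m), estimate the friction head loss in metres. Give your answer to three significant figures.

h_f = 10.67·1180·0.248^1.852 / (121^1.852·0.456^4.8704) = 6.057 m

h_f ≈ 6.06 m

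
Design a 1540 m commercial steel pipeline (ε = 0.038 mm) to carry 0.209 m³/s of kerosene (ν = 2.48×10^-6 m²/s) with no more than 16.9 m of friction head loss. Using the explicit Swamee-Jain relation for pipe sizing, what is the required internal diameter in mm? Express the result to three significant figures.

D ≈ 352 mm

Swamee-Jain (Type III): D = 0.66·[ε^1.25·(LQ²/(gh_f))^4.75 + ν·Q^9.4·(L/(gh_f))^5.2]^0.04
LQ²/(gh_f) = 0.4057; L/(gh_f) = 9.289
Term 1 = ε^1.25·(…)^4.75 = 4.11×10^-8; Term 2 = ν·Q^9.4·(…)^5.2 = 1.09×10^-7
D = 0.66·(4.11×10^-8 + 1.09×10^-7)^0.04 = 0.3520 m = 352 mm
Check: V = 2.15 m/s, Re = 3.05×10^5, f = 0.01548, h_f = 15.9 m ≈ 16.9 m ✓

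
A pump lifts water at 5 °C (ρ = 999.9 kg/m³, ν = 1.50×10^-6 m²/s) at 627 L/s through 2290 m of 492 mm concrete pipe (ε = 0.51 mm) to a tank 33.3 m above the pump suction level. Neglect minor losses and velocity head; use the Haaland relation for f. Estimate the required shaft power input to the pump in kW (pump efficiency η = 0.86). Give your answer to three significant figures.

P_shaft ≈ 609 kW

V = 4Q/(πD²) = 3.298 m/s; Re = 1.08×10^6; ε/D = 0.00104; f = 0.02009
h_f = f(L/D)V²/2g = 51.83 m
Total head H = z + h_f = 33.3 + 51.83 = 85.13 m
P_hyd = ρgQH = 999.9·9.81·0.627·85.13 = 523.6 kW
P_shaft = P_hyd/η = 523.6/0.86 = 608.8 kW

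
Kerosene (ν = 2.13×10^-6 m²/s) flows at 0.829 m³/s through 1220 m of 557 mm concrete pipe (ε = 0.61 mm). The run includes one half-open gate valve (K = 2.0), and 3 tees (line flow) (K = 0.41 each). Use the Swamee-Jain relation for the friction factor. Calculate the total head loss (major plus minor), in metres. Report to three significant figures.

V = 4Q/(πD²) = 3.402 m/s; V²/2g = 0.5899 m
Re = 8.90×10^5, ε/D = 0.00110 → f = 0.02049 (Swamee-Jain)
Major: h_f = f(L/D)·V²/2g = 0.02049·2190·0.5899 = 26.48 m
Minor: ΣK = 3.23; h_m = ΣK·V²/2g = 1.906 m
Total H_L = 26.48 + 1.906 = 28.38 m

H_L ≈ 28.4 m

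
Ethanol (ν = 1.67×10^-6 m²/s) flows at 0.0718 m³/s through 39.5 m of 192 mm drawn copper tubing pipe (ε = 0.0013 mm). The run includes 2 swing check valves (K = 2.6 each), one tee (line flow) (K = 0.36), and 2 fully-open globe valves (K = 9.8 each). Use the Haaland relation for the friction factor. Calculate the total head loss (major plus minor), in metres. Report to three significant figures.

H_L ≈ 8.82 m

V = 4Q/(πD²) = 2.480 m/s; V²/2g = 0.3134 m
Re = 2.85×10^5, ε/D = 6.77×10^-6 → f = 0.01453 (Haaland)
Major: h_f = f(L/D)·V²/2g = 0.01453·205.7·0.3134 = 0.9371 m
Minor: ΣK = 25.2; h_m = ΣK·V²/2g = 7.886 m
Total H_L = 0.9371 + 7.886 = 8.823 m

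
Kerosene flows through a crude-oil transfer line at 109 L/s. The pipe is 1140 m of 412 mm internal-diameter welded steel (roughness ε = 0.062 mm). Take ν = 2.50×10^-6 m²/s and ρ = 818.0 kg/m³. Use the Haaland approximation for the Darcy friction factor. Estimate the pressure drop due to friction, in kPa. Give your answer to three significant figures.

Δp ≈ 13.3 kPa

V = 4Q/(πD²) = 4·0.109/(π·0.412²) = 0.8176 m/s
Re = VD/ν = 0.8176·0.412/2.50×10^-6 = 1.35×10^5 → turbulent
ε/D = 0.062/412 = 1.50×10^-4
Haaland: f = 0.01758
h_f = f(L/D)V²/(2g) = 0.01758·(1140/0.412)·0.8176²/(2·9.81) = 1.657 m
Δp = ρg·h_f = 818.0·9.81·1.657 = 13.30 kPa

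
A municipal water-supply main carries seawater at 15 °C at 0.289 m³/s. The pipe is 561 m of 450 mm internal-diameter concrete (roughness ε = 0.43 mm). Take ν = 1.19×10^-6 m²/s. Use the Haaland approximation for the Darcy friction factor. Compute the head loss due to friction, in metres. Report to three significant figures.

V = 4Q/(πD²) = 4·0.289/(π·0.450²) = 1.817 m/s
Re = VD/ν = 1.817·0.450/1.19×10^-6 = 6.87×10^5 → turbulent
ε/D = 0.43/450 = 9.56×10^-4
Haaland: f = 0.01986
h_f = f(L/D)V²/(2g) = 0.01986·(561/0.450)·1.817²/(2·9.81) = 4.166 m

h_f ≈ 4.17 m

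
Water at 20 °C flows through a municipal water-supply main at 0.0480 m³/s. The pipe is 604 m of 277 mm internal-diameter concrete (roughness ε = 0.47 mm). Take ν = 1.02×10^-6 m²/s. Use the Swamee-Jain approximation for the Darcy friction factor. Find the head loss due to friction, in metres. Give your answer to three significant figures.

h_f ≈ 1.66 m

V = 4Q/(πD²) = 4·0.0480/(π·0.277²) = 0.7965 m/s
Re = VD/ν = 0.7965·0.277/1.02×10^-6 = 2.16×10^5 → turbulent
ε/D = 0.47/277 = 0.00170
Swamee-Jain: f = 0.02352
h_f = f(L/D)V²/(2g) = 0.02352·(604/0.277)·0.7965²/(2·9.81) = 1.658 m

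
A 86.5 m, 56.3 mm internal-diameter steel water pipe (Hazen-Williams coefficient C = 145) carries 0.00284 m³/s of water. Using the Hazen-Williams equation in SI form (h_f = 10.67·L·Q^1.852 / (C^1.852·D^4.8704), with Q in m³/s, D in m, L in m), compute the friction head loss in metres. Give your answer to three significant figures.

h_f = 10.67·86.5·0.00284^1.852 / (145^1.852·0.0563^4.8704) = 2.145 m

h_f ≈ 2.14 m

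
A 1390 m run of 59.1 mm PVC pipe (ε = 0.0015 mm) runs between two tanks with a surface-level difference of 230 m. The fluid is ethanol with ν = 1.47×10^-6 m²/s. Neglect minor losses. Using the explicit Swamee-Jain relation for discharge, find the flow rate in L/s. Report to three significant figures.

Swamee-Jain (Type II): Q = -0.965·√(gD⁵h_f/L)·ln[ε/(3.7D) + √(3.17ν²L/(gD³h_f))]
√(gD⁵h_f/L) = √(9.81·0.0591⁵·230/1390) = 0.001082
ε/(3.7D) = 6.86×10^-6; √(3.17ν²L/(gD³h_f)) = 1.43×10^-4
Q = -0.965·0.001082·ln(1.498×10^-4) = 0.009193 m³/s
Check: V = 3.35 m/s, Re = 1.35×10^5, f = 0.01698, h_f = 229 m ≈ 230 m ✓

Q ≈ 9.19 L/s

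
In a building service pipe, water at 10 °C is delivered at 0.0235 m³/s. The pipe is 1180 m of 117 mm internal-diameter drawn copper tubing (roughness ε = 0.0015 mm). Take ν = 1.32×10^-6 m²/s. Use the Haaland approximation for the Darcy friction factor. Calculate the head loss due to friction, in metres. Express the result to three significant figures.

V = 4Q/(πD²) = 4·0.0235/(π·0.117²) = 2.186 m/s
Re = VD/ν = 2.186·0.117/1.32×10^-6 = 1.94×10^5 → turbulent
ε/D = 0.0015/117 = 1.28×10^-5
Haaland: f = 0.01567
h_f = f(L/D)V²/(2g) = 0.01567·(1180/0.117)·2.186²/(2·9.81) = 38.49 m

h_f ≈ 38.5 m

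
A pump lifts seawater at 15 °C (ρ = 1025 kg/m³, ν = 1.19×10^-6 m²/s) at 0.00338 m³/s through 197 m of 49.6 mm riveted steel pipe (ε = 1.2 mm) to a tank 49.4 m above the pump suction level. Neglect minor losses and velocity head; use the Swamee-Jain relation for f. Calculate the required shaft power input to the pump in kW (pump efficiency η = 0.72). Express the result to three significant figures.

P_shaft ≈ 3.89 kW

V = 4Q/(πD²) = 1.749 m/s; Re = 7.29×10^4; ε/D = 0.0242; f = 0.05315
h_f = f(L/D)V²/2g = 32.92 m
Total head H = z + h_f = 49.4 + 32.92 = 82.32 m
P_hyd = ρgQH = 1025·9.81·0.00338·82.32 = 2.798 kW
P_shaft = P_hyd/η = 2.798/0.72 = 3.886 kW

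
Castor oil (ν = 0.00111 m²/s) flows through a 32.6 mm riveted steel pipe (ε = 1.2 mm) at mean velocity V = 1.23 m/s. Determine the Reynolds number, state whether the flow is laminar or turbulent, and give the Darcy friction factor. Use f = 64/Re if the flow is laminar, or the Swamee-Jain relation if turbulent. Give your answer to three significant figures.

Re = VD/ν = 1.230·0.0326/0.00111 = 36.1
Re < 2300 → laminar → f = 64/Re = 1.772

Re ≈ 36.1; laminar; f = 64/Re ≈ 1.77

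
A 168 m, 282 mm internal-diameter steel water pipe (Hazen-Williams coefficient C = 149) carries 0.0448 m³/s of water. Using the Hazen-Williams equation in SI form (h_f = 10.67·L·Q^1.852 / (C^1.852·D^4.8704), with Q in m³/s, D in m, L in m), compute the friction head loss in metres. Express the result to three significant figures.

h_f ≈ 0.256 m

h_f = 10.67·168·0.0448^1.852 / (149^1.852·0.282^4.8704) = 0.2561 m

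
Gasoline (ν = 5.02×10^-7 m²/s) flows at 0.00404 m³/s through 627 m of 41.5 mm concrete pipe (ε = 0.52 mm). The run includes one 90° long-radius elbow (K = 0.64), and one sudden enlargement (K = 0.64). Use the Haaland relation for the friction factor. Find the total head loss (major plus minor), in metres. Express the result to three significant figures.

H_L ≈ 284 m

V = 4Q/(πD²) = 2.987 m/s; V²/2g = 0.4547 m
Re = 2.47×10^5, ε/D = 0.0125 → f = 0.04125 (Haaland)
Major: h_f = f(L/D)·V²/2g = 0.04125·15108·0.4547 = 283.4 m
Minor: ΣK = 1.28; h_m = ΣK·V²/2g = 0.5820 m
Total H_L = 283.4 + 0.5820 = 283.9 m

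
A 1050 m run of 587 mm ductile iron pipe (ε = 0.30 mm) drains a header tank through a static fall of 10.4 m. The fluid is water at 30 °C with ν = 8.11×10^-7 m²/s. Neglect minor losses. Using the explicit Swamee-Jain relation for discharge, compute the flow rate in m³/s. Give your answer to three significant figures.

Q ≈ 0.700 m³/s

Swamee-Jain (Type II): Q = -0.965·√(gD⁵h_f/L)·ln[ε/(3.7D) + √(3.17ν²L/(gD³h_f))]
√(gD⁵h_f/L) = √(9.81·0.587⁵·10.4/1050) = 0.08229
ε/(3.7D) = 1.38×10^-4; √(3.17ν²L/(gD³h_f)) = 1.03×10^-5
Q = -0.965·0.08229·ln(1.484×10^-4) = 0.7000 m³/s
Check: V = 2.59 m/s, Re = 1.87×10^6, f = 0.01713, h_f = 10.4 m ≈ 10.4 m ✓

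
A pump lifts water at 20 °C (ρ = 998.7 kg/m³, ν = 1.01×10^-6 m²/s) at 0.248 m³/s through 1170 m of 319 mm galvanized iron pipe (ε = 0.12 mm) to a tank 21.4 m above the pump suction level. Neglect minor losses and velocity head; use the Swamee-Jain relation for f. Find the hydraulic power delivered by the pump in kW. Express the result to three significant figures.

P_hyd ≈ 124 kW

V = 4Q/(πD²) = 3.103 m/s; Re = 9.80×10^5; ε/D = 3.76×10^-4; f = 0.01641
h_f = f(L/D)V²/2g = 29.53 m
Total head H = z + h_f = 21.4 + 29.53 = 50.93 m
P_hyd = ρgQH = 998.7·9.81·0.248·50.93 = 123.8 kW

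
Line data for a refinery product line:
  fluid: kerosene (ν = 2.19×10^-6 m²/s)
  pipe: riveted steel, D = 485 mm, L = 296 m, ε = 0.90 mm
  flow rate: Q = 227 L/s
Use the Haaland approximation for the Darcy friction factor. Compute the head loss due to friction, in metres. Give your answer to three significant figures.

V = 4Q/(πD²) = 4·0.227/(π·0.485²) = 1.229 m/s
Re = VD/ν = 1.229·0.485/2.19×10^-6 = 2.72×10^5 → turbulent
ε/D = 0.90/485 = 0.00186
Haaland: f = 0.02362
h_f = f(L/D)V²/(2g) = 0.02362·(296/0.485)·1.229²/(2·9.81) = 1.109 m

h_f ≈ 1.11 m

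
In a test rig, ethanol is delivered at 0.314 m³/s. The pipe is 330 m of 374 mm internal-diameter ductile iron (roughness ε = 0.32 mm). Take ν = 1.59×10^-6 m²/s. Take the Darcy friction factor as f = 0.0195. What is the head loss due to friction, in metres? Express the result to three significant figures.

V = 4Q/(πD²) = 4·0.314/(π·0.374²) = 2.858 m/s
h_f = f(L/D)V²/(2g) = 0.01950·(330/0.374)·2.858²/(2·9.81) = 7.164 m

h_f ≈ 7.16 m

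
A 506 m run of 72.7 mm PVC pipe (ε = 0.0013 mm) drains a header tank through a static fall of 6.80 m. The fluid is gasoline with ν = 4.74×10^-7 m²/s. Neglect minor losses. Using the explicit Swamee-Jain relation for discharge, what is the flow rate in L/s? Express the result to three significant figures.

Q ≈ 4.49 L/s

Swamee-Jain (Type II): Q = -0.965·√(gD⁵h_f/L)·ln[ε/(3.7D) + √(3.17ν²L/(gD³h_f))]
√(gD⁵h_f/L) = √(9.81·0.0727⁵·6.80/506) = 5.174×10^-4
ε/(3.7D) = 4.83×10^-6; √(3.17ν²L/(gD³h_f)) = 1.19×10^-4
Q = -0.965·5.174×10^-4·ln(1.234×10^-4) = 0.004494 m³/s
Check: V = 1.08 m/s, Re = 1.66×10^5, f = 0.01626, h_f = 6.76 m ≈ 6.80 m ✓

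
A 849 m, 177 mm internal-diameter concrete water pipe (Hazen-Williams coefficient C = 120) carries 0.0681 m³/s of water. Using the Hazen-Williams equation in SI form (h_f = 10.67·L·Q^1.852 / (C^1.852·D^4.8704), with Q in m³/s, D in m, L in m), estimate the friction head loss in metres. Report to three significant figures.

h_f = 10.67·849·0.0681^1.852 / (120^1.852·0.177^4.8704) = 40.56 m

h_f ≈ 40.6 m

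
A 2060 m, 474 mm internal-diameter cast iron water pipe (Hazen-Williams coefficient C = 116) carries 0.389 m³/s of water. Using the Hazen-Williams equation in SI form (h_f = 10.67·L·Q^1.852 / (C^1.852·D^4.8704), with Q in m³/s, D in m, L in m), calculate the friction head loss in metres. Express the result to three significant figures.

h_f = 10.67·2060·0.389^1.852 / (116^1.852·0.474^4.8704) = 21.79 m

h_f ≈ 21.8 m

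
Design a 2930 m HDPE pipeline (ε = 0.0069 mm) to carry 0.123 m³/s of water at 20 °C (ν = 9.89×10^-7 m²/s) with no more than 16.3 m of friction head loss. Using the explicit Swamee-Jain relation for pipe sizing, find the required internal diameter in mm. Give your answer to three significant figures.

Swamee-Jain (Type III): D = 0.66·[ε^1.25·(LQ²/(gh_f))^4.75 + ν·Q^9.4·(L/(gh_f))^5.2]^0.04
LQ²/(gh_f) = 0.2772; L/(gh_f) = 18.32
Term 1 = ε^1.25·(…)^4.75 = 7.98×10^-10; Term 2 = ν·Q^9.4·(…)^5.2 = 1.02×10^-8
D = 0.66·(7.98×10^-10 + 1.02×10^-8)^0.04 = 0.3171 m = 317 mm
Check: V = 1.56 m/s, Re = 4.99×10^5, f = 0.01344, h_f = 15.4 m ≈ 16.3 m ✓

D ≈ 317 mm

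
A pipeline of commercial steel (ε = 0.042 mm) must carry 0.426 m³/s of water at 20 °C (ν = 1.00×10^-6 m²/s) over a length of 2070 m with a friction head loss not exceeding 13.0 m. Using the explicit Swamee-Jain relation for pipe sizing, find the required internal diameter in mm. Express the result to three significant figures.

D ≈ 505 mm

Swamee-Jain (Type III): D = 0.66·[ε^1.25·(LQ²/(gh_f))^4.75 + ν·Q^9.4·(L/(gh_f))^5.2]^0.04
LQ²/(gh_f) = 2.946; L/(gh_f) = 16.23
Term 1 = ε^1.25·(…)^4.75 = 5.72×10^-4; Term 2 = ν·Q^9.4·(…)^5.2 = 6.46×10^-4
D = 0.66·(5.72×10^-4 + 6.46×10^-4)^0.04 = 0.5046 m = 505 mm
Check: V = 2.13 m/s, Re = 1.07×10^6, f = 0.01317, h_f = 12.5 m ≈ 13.0 m ✓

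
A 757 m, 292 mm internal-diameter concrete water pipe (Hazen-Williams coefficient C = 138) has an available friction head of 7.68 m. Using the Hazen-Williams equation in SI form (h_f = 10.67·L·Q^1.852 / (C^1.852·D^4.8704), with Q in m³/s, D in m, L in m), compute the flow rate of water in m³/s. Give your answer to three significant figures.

Rearranging: Q = [h_f·C^1.852·D^4.8704 / (10.67·L)]^(1/1.852)
Q = [7.68·138^1.852·0.292^4.8704 / (10.67·757)]^0.540 = 0.1265 m³/s

Q ≈ 0.127 m³/s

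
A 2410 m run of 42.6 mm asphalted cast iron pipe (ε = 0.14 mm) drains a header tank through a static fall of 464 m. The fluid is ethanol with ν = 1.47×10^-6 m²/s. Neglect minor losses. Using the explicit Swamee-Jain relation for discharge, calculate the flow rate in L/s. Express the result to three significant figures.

Swamee-Jain (Type II): Q = -0.965·√(gD⁵h_f/L)·ln[ε/(3.7D) + √(3.17ν²L/(gD³h_f))]
√(gD⁵h_f/L) = √(9.81·0.0426⁵·464/2410) = 5.148×10^-4
ε/(3.7D) = 8.88×10^-4; √(3.17ν²L/(gD³h_f)) = 2.17×10^-4
Q = -0.965·5.148×10^-4·ln(0.001105) = 0.003382 m³/s
Check: V = 2.37 m/s, Re = 6.88×10^4, f = 0.02888, h_f = 469 m ≈ 464 m ✓

Q ≈ 3.38 L/s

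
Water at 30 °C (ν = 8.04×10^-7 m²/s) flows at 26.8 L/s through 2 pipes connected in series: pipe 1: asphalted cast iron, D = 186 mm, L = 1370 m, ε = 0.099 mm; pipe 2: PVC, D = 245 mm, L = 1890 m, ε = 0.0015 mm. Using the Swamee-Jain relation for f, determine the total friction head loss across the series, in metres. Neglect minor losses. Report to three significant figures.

Pipe 1: V = 0.9863 m/s, Re = 2.28×10^5, ε/D = 5.32×10^-4, f = 0.01889, h_1 = f(L/D)V²/2g = 6.899 m
Pipe 2: V = 0.5685 m/s, Re = 1.73×10^5, ε/D = 6.12×10^-6, f = 0.01603, h_2 = f(L/D)V²/2g = 2.037 m
Series → Q common, losses add: H = Σh = 8.936 m

H ≈ 8.94 m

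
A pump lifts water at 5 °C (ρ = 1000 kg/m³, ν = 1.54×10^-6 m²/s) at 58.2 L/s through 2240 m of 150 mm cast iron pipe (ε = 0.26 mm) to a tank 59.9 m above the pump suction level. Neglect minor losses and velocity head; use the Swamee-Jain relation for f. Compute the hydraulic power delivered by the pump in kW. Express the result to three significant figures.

V = 4Q/(πD²) = 3.293 m/s; Re = 3.21×10^5; ε/D = 0.00173; f = 0.02332
h_f = f(L/D)V²/2g = 192.5 m
Total head H = z + h_f = 59.9 + 192.5 = 252.4 m
P_hyd = ρgQH = 1000·9.81·0.0582·252.4 = 144.1 kW

P_hyd ≈ 144 kW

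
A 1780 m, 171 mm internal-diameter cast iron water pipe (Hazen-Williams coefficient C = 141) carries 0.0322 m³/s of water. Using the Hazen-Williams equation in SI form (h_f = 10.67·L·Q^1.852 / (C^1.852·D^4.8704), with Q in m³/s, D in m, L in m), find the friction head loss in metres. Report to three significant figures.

h_f = 10.67·1780·0.0322^1.852 / (141^1.852·0.171^4.8704) = 18.64 m

h_f ≈ 18.6 m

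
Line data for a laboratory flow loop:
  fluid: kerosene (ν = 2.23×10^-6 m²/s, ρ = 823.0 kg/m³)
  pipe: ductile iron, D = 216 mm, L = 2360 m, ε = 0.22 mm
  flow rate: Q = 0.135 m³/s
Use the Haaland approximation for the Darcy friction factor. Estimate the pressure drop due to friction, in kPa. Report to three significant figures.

V = 4Q/(πD²) = 4·0.135/(π·0.216²) = 3.684 m/s
Re = VD/ν = 3.684·0.216/2.23×10^-6 = 3.57×10^5 → turbulent
ε/D = 0.22/216 = 0.00102
Haaland: f = 0.02048
h_f = f(L/D)V²/(2g) = 0.02048·(2360/0.216)·3.684²/(2·9.81) = 154.8 m
Δp = ρg·h_f = 823.0·9.81·154.8 = 1249 kPa

Δp ≈ 1250 kPa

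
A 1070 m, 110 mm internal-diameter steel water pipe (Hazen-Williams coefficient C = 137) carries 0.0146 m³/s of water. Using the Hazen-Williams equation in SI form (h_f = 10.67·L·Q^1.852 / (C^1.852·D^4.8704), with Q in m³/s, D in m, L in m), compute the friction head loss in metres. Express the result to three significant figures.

h_f = 10.67·1070·0.0146^1.852 / (137^1.852·0.110^4.8704) = 23.42 m

h_f ≈ 23.4 m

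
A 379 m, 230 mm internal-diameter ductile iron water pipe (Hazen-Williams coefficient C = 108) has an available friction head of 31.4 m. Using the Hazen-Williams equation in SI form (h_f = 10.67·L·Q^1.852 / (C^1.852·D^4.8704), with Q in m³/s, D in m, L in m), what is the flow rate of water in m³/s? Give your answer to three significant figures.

Q ≈ 0.164 m³/s

Rearranging: Q = [h_f·C^1.852·D^4.8704 / (10.67·L)]^(1/1.852)
Q = [31.4·108^1.852·0.230^4.8704 / (10.67·379)]^0.540 = 0.1643 m³/s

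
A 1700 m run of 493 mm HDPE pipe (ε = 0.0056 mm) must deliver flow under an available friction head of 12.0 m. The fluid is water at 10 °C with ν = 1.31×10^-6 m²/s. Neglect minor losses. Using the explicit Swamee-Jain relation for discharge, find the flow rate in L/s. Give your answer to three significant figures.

Swamee-Jain (Type II): Q = -0.965·√(gD⁵h_f/L)·ln[ε/(3.7D) + √(3.17ν²L/(gD³h_f))]
√(gD⁵h_f/L) = √(9.81·0.493⁵·12.0/1700) = 0.04491
ε/(3.7D) = 3.07×10^-6; √(3.17ν²L/(gD³h_f)) = 2.56×10^-5
Q = -0.965·0.04491·ln(2.868×10^-5) = 0.4533 m³/s
Check: V = 2.37 m/s, Re = 8.94×10^5, f = 0.01209, h_f = 12.0 m ≈ 12.0 m ✓

Q ≈ 453 L/s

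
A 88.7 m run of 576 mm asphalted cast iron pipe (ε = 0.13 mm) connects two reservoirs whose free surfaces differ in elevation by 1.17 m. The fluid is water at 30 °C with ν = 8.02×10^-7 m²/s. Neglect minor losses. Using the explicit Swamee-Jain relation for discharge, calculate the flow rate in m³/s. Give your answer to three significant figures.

Q ≈ 0.836 m³/s

Swamee-Jain (Type II): Q = -0.965·√(gD⁵h_f/L)·ln[ε/(3.7D) + √(3.17ν²L/(gD³h_f))]
√(gD⁵h_f/L) = √(9.81·0.576⁵·1.17/88.7) = 0.09058
ε/(3.7D) = 6.10×10^-5; √(3.17ν²L/(gD³h_f)) = 9.08×10^-6
Q = -0.965·0.09058·ln(7.008×10^-5) = 0.8361 m³/s
Check: V = 3.21 m/s, Re = 2.30×10^6, f = 0.01456, h_f = 1.18 m ≈ 1.17 m ✓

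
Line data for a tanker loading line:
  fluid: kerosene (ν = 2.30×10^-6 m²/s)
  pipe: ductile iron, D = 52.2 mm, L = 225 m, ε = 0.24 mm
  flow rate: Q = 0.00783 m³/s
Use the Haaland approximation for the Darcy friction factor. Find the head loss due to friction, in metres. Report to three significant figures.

h_f ≈ 90.4 m

V = 4Q/(πD²) = 4·0.00783/(π·0.0522²) = 3.659 m/s
Re = VD/ν = 3.659·0.0522/2.30×10^-6 = 8.30×10^4 → turbulent
ε/D = 0.24/52.2 = 0.00460
Haaland: f = 0.03074
h_f = f(L/D)V²/(2g) = 0.03074·(225/0.0522)·3.659²/(2·9.81) = 90.41 m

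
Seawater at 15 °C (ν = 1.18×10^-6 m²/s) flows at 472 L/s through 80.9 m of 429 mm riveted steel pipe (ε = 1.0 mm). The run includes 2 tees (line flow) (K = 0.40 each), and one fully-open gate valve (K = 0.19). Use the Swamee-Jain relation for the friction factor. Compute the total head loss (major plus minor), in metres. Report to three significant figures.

V = 4Q/(πD²) = 3.265 m/s; V²/2g = 0.5435 m
Re = 1.19×10^6, ε/D = 0.00233 → f = 0.02461 (Swamee-Jain)
Major: h_f = f(L/D)·V²/2g = 0.02461·188.6·0.5435 = 2.522 m
Minor: ΣK = 0.990; h_m = ΣK·V²/2g = 0.5380 m
Total H_L = 2.522 + 0.5380 = 3.060 m

H_L ≈ 3.06 m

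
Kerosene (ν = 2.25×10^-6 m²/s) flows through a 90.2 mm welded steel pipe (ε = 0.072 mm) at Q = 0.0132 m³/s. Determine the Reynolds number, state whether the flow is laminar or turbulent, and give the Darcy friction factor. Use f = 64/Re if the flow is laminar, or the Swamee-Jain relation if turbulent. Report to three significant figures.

V = 4Q/(πD²) = 2.066 m/s
Re = VD/ν = 2.066·0.0902/2.25×10^-6 = 8.28×10^4
Re > 4000 → turbulent; ε/D = 7.98×10^-4
Swamee-Jain: f = 0.02207

Re ≈ 8.28×10^4; turbulent; f ≈ 0.0221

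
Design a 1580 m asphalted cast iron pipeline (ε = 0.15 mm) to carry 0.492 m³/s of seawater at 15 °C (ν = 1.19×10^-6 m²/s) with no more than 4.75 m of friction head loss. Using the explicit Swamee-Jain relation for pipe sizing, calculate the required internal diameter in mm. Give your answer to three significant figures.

Swamee-Jain (Type III): D = 0.66·[ε^1.25·(LQ²/(gh_f))^4.75 + ν·Q^9.4·(L/(gh_f))^5.2]^0.04
LQ²/(gh_f) = 8.208; L/(gh_f) = 33.91
Term 1 = ε^1.25·(…)^4.75 = 0.365; Term 2 = ν·Q^9.4·(…)^5.2 = 0.137
D = 0.66·(0.365 + 0.137)^0.04 = 0.6421 m = 642 mm
Check: V = 1.52 m/s, Re = 8.20×10^5, f = 0.01529, h_f = 4.43 m ≈ 4.75 m ✓

D ≈ 642 mm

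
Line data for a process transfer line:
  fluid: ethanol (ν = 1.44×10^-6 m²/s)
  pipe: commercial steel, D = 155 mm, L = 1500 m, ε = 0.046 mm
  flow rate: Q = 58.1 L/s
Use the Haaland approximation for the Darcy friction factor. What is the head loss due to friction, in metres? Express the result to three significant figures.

h_f ≈ 77.8 m

V = 4Q/(πD²) = 4·0.0581/(π·0.155²) = 3.079 m/s
Re = VD/ν = 3.079·0.155/1.44×10^-6 = 3.31×10^5 → turbulent
ε/D = 0.046/155 = 2.97×10^-4
Haaland: f = 0.01663
h_f = f(L/D)V²/(2g) = 0.01663·(1500/0.155)·3.079²/(2·9.81) = 77.78 m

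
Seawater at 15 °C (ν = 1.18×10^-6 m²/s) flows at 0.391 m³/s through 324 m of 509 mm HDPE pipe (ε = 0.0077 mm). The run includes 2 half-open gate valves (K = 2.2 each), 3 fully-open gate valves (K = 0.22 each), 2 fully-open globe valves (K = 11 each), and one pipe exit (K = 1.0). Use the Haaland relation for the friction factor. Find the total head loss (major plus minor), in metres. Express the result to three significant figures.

V = 4Q/(πD²) = 1.922 m/s; V²/2g = 0.1882 m
Re = 8.29×10^5, ε/D = 1.51×10^-5 → f = 0.01221 (Haaland)
Major: h_f = f(L/D)·V²/2g = 0.01221·636.5·0.1882 = 1.462 m
Minor: ΣK = 28.1; h_m = ΣK·V²/2g = 5.281 m
Total H_L = 1.462 + 5.281 = 6.743 m

H_L ≈ 6.74 m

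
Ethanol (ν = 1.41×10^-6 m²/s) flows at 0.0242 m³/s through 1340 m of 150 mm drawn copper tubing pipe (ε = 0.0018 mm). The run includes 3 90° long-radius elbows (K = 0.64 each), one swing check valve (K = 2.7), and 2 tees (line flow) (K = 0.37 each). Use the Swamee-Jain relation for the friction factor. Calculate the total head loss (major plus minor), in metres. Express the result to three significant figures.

H_L ≈ 14.7 m

V = 4Q/(πD²) = 1.369 m/s; V²/2g = 0.09558 m
Re = 1.46×10^5, ε/D = 1.20×10^-5 → f = 0.01663 (Swamee-Jain)
Major: h_f = f(L/D)·V²/2g = 0.01663·8933·0.09558 = 14.20 m
Minor: ΣK = 5.36; h_m = ΣK·V²/2g = 0.5123 m
Total H_L = 14.20 + 0.5123 = 14.71 m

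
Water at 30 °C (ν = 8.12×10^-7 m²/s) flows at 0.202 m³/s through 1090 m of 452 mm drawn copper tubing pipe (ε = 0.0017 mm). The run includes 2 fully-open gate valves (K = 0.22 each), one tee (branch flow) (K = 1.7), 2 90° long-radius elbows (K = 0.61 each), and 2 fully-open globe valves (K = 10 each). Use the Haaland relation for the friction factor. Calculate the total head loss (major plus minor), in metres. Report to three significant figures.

H_L ≈ 4.29 m

V = 4Q/(πD²) = 1.259 m/s; V²/2g = 0.08077 m
Re = 7.01×10^5, ε/D = 3.76×10^-6 → f = 0.01236 (Haaland)
Major: h_f = f(L/D)·V²/2g = 0.01236·2412·0.08077 = 2.408 m
Minor: ΣK = 23.4; h_m = ΣK·V²/2g = 1.887 m
Total H_L = 2.408 + 1.887 = 4.295 m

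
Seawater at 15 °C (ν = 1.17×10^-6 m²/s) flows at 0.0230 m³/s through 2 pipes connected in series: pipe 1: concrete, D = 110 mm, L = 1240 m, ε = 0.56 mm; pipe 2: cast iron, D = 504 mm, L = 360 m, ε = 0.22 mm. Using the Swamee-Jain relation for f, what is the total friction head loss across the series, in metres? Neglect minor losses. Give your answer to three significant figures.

H ≈ 105 m

Pipe 1: V = 2.420 m/s, Re = 2.28×10^5, ε/D = 0.00509, f = 0.03111, h_1 = f(L/D)V²/2g = 104.7 m
Pipe 2: V = 0.1153 m/s, Re = 4.97×10^4, ε/D = 4.37×10^-4, f = 0.02243, h_2 = f(L/D)V²/2g = 0.01085 m
Series → Q common, losses add: H = Σh = 104.7 m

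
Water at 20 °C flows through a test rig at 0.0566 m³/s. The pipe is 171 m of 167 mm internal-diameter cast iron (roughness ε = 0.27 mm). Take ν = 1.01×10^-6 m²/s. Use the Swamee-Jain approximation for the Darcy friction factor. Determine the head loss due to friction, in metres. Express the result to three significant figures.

h_f ≈ 7.94 m

V = 4Q/(πD²) = 4·0.0566/(π·0.167²) = 2.584 m/s
Re = VD/ν = 2.584·0.167/1.01×10^-6 = 4.27×10^5 → turbulent
ε/D = 0.27/167 = 0.00162
Swamee-Jain: f = 0.02277
h_f = f(L/D)V²/(2g) = 0.02277·(171/0.167)·2.584²/(2·9.81) = 7.936 m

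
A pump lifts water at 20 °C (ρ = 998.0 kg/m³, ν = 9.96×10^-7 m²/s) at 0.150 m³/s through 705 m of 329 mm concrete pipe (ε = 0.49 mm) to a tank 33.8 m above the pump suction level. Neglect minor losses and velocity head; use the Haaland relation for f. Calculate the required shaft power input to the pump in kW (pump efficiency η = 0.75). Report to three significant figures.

V = 4Q/(πD²) = 1.764 m/s; Re = 5.83×10^5; ε/D = 0.00149; f = 0.02207
h_f = f(L/D)V²/2g = 7.505 m
Total head H = z + h_f = 33.8 + 7.505 = 41.30 m
P_hyd = ρgQH = 998.0·9.81·0.150·41.30 = 60.66 kW
P_shaft = P_hyd/η = 60.66/0.75 = 80.88 kW

P_shaft ≈ 80.9 kW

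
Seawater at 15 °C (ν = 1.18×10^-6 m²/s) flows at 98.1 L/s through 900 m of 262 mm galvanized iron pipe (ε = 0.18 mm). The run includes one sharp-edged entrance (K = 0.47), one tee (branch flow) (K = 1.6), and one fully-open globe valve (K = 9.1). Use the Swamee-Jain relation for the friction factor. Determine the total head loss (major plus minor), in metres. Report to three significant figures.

V = 4Q/(πD²) = 1.820 m/s; V²/2g = 0.1688 m
Re = 4.04×10^5, ε/D = 6.87×10^-4 → f = 0.01903 (Swamee-Jain)
Major: h_f = f(L/D)·V²/2g = 0.01903·3435·0.1688 = 11.03 m
Minor: ΣK = 11.2; h_m = ΣK·V²/2g = 1.885 m
Total H_L = 11.03 + 1.885 = 12.92 m

H_L ≈ 12.9 m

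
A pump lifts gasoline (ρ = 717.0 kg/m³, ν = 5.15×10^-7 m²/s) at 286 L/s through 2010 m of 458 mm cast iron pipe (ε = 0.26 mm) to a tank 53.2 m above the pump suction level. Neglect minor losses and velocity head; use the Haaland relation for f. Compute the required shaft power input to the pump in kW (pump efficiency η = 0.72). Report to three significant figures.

V = 4Q/(πD²) = 1.736 m/s; Re = 1.54×10^6; ε/D = 5.68×10^-4; f = 0.01748
h_f = f(L/D)V²/2g = 11.79 m
Total head H = z + h_f = 53.2 + 11.79 = 64.99 m
P_hyd = ρgQH = 717.0·9.81·0.286·64.99 = 130.7 kW
P_shaft = P_hyd/η = 130.7/0.72 = 181.6 kW

P_shaft ≈ 182 kW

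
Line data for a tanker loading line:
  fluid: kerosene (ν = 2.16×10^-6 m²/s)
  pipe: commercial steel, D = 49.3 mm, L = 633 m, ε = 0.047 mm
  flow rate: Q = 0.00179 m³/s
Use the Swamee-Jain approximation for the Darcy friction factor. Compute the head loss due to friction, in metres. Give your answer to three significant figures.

V = 4Q/(πD²) = 4·0.00179/(π·0.0493²) = 0.9377 m/s
Re = VD/ν = 0.9377·0.0493/2.16×10^-6 = 2.14×10^4 → turbulent
ε/D = 0.047/49.3 = 9.53×10^-4
Swamee-Jain: f = 0.02765
h_f = f(L/D)V²/(2g) = 0.02765·(633/0.0493)·0.9377²/(2·9.81) = 15.91 m

h_f ≈ 15.9 m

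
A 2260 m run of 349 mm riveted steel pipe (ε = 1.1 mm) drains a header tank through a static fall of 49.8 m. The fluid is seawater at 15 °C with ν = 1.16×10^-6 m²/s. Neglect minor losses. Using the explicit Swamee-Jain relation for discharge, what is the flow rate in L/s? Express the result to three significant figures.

Q ≈ 227 L/s

Swamee-Jain (Type II): Q = -0.965·√(gD⁵h_f/L)·ln[ε/(3.7D) + √(3.17ν²L/(gD³h_f))]
√(gD⁵h_f/L) = √(9.81·0.349⁵·49.8/2260) = 0.03345
ε/(3.7D) = 8.52×10^-4; √(3.17ν²L/(gD³h_f)) = 2.15×10^-5
Q = -0.965·0.03345·ln(8.734×10^-4) = 0.2274 m³/s
Check: V = 2.38 m/s, Re = 7.15×10^5, f = 0.02680, h_f = 50.0 m ≈ 49.8 m ✓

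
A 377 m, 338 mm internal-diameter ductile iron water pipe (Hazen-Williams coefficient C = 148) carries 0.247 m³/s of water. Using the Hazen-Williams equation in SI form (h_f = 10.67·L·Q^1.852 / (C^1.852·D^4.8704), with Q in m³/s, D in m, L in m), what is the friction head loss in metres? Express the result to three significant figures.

h_f ≈ 5.69 m

h_f = 10.67·377·0.247^1.852 / (148^1.852·0.338^4.8704) = 5.686 m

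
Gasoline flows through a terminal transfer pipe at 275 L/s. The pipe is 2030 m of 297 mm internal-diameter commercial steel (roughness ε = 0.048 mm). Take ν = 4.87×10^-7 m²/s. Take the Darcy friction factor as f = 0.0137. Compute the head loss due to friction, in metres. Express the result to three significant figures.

V = 4Q/(πD²) = 4·0.275/(π·0.297²) = 3.969 m/s
h_f = f(L/D)V²/(2g) = 0.01370·(2030/0.297)·3.969²/(2·9.81) = 75.20 m

h_f ≈ 75.2 m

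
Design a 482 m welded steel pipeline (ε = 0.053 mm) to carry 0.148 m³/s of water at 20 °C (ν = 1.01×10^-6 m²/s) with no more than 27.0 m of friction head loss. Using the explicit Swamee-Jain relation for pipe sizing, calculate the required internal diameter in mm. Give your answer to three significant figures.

Swamee-Jain (Type III): D = 0.66·[ε^1.25·(LQ²/(gh_f))^4.75 + ν·Q^9.4·(L/(gh_f))^5.2]^0.04
LQ²/(gh_f) = 0.03986; L/(gh_f) = 1.820
Term 1 = ε^1.25·(…)^4.75 = 1.02×10^-12; Term 2 = ν·Q^9.4·(…)^5.2 = 3.60×10^-13
D = 0.66·(1.02×10^-12 + 3.60×10^-13)^0.04 = 0.2214 m = 221 mm
Check: V = 3.85 m/s, Re = 8.43×10^5, f = 0.01532, h_f = 25.1 m ≈ 27.0 m ✓

D ≈ 221 mm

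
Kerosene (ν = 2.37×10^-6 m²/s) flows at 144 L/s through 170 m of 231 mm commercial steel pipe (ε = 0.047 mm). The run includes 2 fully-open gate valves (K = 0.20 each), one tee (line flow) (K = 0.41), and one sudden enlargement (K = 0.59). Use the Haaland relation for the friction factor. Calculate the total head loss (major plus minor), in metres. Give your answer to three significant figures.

H_L ≈ 7.88 m

V = 4Q/(πD²) = 3.436 m/s; V²/2g = 0.6017 m
Re = 3.35×10^5, ε/D = 2.03×10^-4 → f = 0.01590 (Haaland)
Major: h_f = f(L/D)·V²/2g = 0.01590·735.9·0.6017 = 7.042 m
Minor: ΣK = 1.40; h_m = ΣK·V²/2g = 0.8424 m
Total H_L = 7.042 + 0.8424 = 7.884 m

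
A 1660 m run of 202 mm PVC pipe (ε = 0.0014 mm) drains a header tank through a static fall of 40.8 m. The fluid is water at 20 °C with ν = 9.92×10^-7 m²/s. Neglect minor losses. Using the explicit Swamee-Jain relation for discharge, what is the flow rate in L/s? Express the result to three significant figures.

Q ≈ 87.7 L/s

Swamee-Jain (Type II): Q = -0.965·√(gD⁵h_f/L)·ln[ε/(3.7D) + √(3.17ν²L/(gD³h_f))]
√(gD⁵h_f/L) = √(9.81·0.202⁵·40.8/1660) = 0.009005
ε/(3.7D) = 1.87×10^-6; √(3.17ν²L/(gD³h_f)) = 3.96×10^-5
Q = -0.965·0.009005·ln(4.149×10^-5) = 0.08768 m³/s
Check: V = 2.74 m/s, Re = 5.57×10^5, f = 0.01296, h_f = 40.6 m ≈ 40.8 m ✓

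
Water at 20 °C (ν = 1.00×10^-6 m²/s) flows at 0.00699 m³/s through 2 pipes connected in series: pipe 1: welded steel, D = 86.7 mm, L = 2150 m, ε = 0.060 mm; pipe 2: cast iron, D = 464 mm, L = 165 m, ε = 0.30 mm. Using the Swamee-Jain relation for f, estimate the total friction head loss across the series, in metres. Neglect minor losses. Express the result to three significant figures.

H ≈ 37.5 m

Pipe 1: V = 1.184 m/s, Re = 1.03×10^5, ε/D = 6.92×10^-4, f = 0.02114, h_1 = f(L/D)V²/2g = 37.46 m
Pipe 2: V = 0.04134 m/s, Re = 1.92×10^4, ε/D = 6.47×10^-4, f = 0.02759, h_2 = f(L/D)V²/2g = 8.546×10^-4 m
Series → Q common, losses add: H = Σh = 37.47 m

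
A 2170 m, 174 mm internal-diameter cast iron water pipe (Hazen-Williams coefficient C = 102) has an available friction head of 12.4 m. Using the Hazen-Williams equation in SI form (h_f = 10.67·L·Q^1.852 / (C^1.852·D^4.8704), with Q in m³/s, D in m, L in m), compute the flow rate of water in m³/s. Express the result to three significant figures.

Q ≈ 0.0176 m³/s

Rearranging: Q = [h_f·C^1.852·D^4.8704 / (10.67·L)]^(1/1.852)
Q = [12.4·102^1.852·0.174^4.8704 / (10.67·2170)]^0.540 = 0.01758 m³/s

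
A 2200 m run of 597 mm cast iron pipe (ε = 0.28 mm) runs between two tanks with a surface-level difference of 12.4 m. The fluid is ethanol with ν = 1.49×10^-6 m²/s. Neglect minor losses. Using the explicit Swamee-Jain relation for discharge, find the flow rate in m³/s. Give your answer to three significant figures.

Q ≈ 0.550 m³/s

Swamee-Jain (Type II): Q = -0.965·√(gD⁵h_f/L)·ln[ε/(3.7D) + √(3.17ν²L/(gD³h_f))]
√(gD⁵h_f/L) = √(9.81·0.597⁵·12.4/2200) = 0.06475
ε/(3.7D) = 1.27×10^-4; √(3.17ν²L/(gD³h_f)) = 2.45×10^-5
Q = -0.965·0.06475·ln(1.512×10^-4) = 0.5497 m³/s
Check: V = 1.96 m/s, Re = 7.87×10^5, f = 0.01723, h_f = 12.5 m ≈ 12.4 m ✓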